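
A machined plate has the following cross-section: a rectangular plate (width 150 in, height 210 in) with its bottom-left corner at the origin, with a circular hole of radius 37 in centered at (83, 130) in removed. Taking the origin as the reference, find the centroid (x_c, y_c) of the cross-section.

Part | A | x̄ᵢ | ȳᵢ | A·x̄ᵢ | A·ȳᵢ
plate | 31500.00 | 75.00 | 105.00 | 2362500.00 | 3307500.00
hole | -4300.84 | 83.00 | 130.00 | -356969.75 | -559109.24
Σ | 27199.16 |  |  | 2005530.25 | 2748390.76
x_c = 2005530.25 / 27199.16 = 73.74 in
y_c = 2748390.76 / 27199.16 = 101.05 in

x_c = 73.74 in, y_c = 101.05 in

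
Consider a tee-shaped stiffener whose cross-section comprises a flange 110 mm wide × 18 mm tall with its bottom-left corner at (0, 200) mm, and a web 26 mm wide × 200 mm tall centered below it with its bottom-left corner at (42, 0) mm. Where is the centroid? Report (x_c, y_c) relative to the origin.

x_c = 55.00 mm, y_c = 130.06 mm

web: A = 26 × 200 = 5200.00, centroid at (55.00, 100.00).
flange: A = 110 × 18 = 1980.00, centroid at (55.00, 209.00).
ΣA = 7180.00 mm², ΣAx_c = 394900.00 mm³, ΣAy_c = 933820.00 mm³.
x_c = 394900.00/7180.00 = 55.00 mm; y_c = 933820.00/7180.00 = 130.06 mm.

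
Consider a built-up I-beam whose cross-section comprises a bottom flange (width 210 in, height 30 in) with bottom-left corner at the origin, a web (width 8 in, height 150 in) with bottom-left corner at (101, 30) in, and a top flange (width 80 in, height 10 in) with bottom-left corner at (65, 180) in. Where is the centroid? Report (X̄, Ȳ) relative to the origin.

bottom flange: A = 210 × 30 = 6300.00, centroid at (105.00, 15.00).
web: A = 8 × 150 = 1200.00, centroid at (105.00, 105.00).
top flange: A = 80 × 10 = 800.00, centroid at (105.00, 185.00).
ΣA = 8300.00 in², ΣAX̄ = 871500.00 in³, ΣAȲ = 368500.00 in³.
X̄ = 871500.00/8300.00 = 105.00 in; Ȳ = 368500.00/8300.00 = 44.40 in.

X̄ = 105.00 in, Ȳ = 44.40 in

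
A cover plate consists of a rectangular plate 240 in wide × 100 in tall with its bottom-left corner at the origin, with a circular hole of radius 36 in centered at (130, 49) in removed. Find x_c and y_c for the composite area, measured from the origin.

Part | A | x̄ᵢ | ȳᵢ | A·x̄ᵢ | A·ȳᵢ
plate | 24000.00 | 120.00 | 50.00 | 2880000.00 | 1200000.00
hole | -4071.50 | 130.00 | 49.00 | -529295.53 | -199503.70
Σ | 19928.50 |  |  | 2350704.47 | 1000496.30
x_c = 2350704.47 / 19928.50 = 117.96 in
y_c = 1000496.30 / 19928.50 = 50.20 in

x_c = 117.96 in, y_c = 50.20 in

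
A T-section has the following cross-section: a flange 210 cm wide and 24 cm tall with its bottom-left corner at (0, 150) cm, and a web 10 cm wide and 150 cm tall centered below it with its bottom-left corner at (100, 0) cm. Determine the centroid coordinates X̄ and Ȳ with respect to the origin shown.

web: A = 10 × 150 = 1500.00, centroid at (105.00, 75.00).
flange: A = 210 × 24 = 5040.00, centroid at (105.00, 162.00).
ΣA = 6540.00 cm², ΣAX̄ = 686700.00 cm³, ΣAȲ = 928980.00 cm³.
X̄ = 686700.00/6540.00 = 105.00 cm; Ȳ = 928980.00/6540.00 = 142.05 cm.

X̄ = 105.00 cm, Ȳ = 142.05 cm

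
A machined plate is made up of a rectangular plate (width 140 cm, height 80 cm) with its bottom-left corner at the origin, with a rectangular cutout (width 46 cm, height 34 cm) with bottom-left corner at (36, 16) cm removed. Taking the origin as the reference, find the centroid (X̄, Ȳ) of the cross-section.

X̄ = 71.79 cm, Ȳ = 41.14 cm

plate: A = 140 × 80 = 11200.00, centroid at (70.00, 40.00).
hole: A = −(46 × 34) = -1564.00, centroid at (59.00, 33.00).
ΣA = 9636.00 cm², ΣAX̄ = 691724.00 cm³, ΣAȲ = 396388.00 cm³.
X̄ = 691724.00/9636.00 = 71.79 cm; Ȳ = 396388.00/9636.00 = 41.14 cm.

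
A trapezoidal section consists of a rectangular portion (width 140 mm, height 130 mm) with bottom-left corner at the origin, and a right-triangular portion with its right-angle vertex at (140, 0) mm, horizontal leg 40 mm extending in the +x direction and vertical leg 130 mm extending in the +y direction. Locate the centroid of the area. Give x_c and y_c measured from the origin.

Part | A | x̄ᵢ | ȳᵢ | A·x̄ᵢ | A·ȳᵢ
rectangular portion | 18200.00 | 70.00 | 65.00 | 1274000.00 | 1183000.00
triangular portion | 2600.00 | 153.33 | 43.33 | 398666.67 | 112666.67
Σ | 20800.00 |  |  | 1672666.67 | 1295666.67
x_c = 1672666.67 / 20800.00 = 80.42 mm
y_c = 1295666.67 / 20800.00 = 62.29 mm

x_c = 80.42 mm, y_c = 62.29 mm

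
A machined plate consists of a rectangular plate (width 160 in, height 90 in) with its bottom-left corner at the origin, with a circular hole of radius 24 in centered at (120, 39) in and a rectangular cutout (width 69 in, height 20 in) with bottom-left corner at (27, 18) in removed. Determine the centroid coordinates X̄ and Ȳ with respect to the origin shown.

X̄ = 75.82 in, Ȳ = 48.06 in

plate: A = 160 × 90 = 14400.00, centroid at (80.00, 45.00).
hole 1: A = −π·24² = -1809.56, centroid at (120.00, 39.00).
hole 2: A = −(69 × 20) = -1380.00, centroid at (61.50, 28.00).
ΣA = 11210.44 in²
ΣAX̄ = (14400.00)(80.00) + (-1809.56)(120.00) + (-1380.00)(61.50) = 849983.12 in³
ΣAȲ = (14400.00)(45.00) + (-1809.56)(39.00) + (-1380.00)(28.00) = 538787.26 in³
X̄ = 849983.12 / 11210.44 = 75.82 in
Ȳ = 538787.26 / 11210.44 = 48.06 in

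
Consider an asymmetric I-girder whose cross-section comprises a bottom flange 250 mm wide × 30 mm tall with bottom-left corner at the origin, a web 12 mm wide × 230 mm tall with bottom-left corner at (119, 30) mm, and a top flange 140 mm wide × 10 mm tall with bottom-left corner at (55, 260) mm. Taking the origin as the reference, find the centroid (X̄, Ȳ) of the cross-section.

bottom flange: A = 250 × 30 = 7500.00, centroid at (125.00, 15.00).
web: A = 12 × 230 = 2760.00, centroid at (125.00, 145.00).
top flange: A = 140 × 10 = 1400.00, centroid at (125.00, 265.00).
ΣA = 11660.00 mm², ΣAX̄ = 1457500.00 mm³, ΣAȲ = 883700.00 mm³.
X̄ = 1457500.00/11660.00 = 125.00 mm; Ȳ = 883700.00/11660.00 = 75.79 mm.

X̄ = 125.00 mm, Ȳ = 75.79 mm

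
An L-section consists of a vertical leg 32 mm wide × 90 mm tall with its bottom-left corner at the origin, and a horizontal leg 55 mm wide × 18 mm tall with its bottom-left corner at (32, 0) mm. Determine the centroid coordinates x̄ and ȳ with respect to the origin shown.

Part | A | x̄ᵢ | ȳᵢ | A·x̄ᵢ | A·ȳᵢ
vertical leg | 2880.00 | 16.00 | 45.00 | 46080.00 | 129600.00
horizontal leg | 990.00 | 59.50 | 9.00 | 58905.00 | 8910.00
Σ | 3870.00 |  |  | 104985.00 | 138510.00
x̄ = 104985.00 / 3870.00 = 27.13 mm
ȳ = 138510.00 / 3870.00 = 35.79 mm

x̄ = 27.13 mm, ȳ = 35.79 mm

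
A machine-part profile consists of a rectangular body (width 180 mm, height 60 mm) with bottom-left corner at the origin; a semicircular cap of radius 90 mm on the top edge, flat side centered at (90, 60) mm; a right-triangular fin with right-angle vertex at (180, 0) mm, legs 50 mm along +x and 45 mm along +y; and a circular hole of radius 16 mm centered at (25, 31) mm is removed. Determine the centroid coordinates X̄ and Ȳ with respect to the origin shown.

Part | A | x̄ᵢ | ȳᵢ | A·x̄ᵢ | A·ȳᵢ
rectangular body | 10800.00 | 90.00 | 30.00 | 972000.00 | 324000.00
semicircular top | 12723.45 | 90.00 | 98.20 | 1145110.52 | 1249407.01
triangular fin | 1125.00 | 196.67 | 15.00 | 221250.00 | 16875.00
hole | -804.25 | 25.00 | 31.00 | -20106.19 | -24931.68
Σ | 23844.20 |  |  | 2318254.33 | 1565350.34
X̄ = 2318254.33 / 23844.20 = 97.23 mm
Ȳ = 1565350.34 / 23844.20 = 65.65 mm

X̄ = 97.23 mm, Ȳ = 65.65 mm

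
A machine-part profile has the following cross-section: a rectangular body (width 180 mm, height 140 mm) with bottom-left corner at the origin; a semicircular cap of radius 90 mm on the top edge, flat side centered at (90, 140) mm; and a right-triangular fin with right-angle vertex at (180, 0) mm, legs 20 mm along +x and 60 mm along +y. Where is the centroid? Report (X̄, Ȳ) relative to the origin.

X̄ = 91.51 mm, Ȳ = 104.96 mm

rectangular body: A = 180 × 140 = 25200.00, centroid at (90.00, 70.00).
semicircular top: A = ½π·90² = 12723.45, centroid at (90.00, 178.20).
triangular fin: A = ½·20·60 = 600.00, centroid at (186.67, 20.00).
ΣA = 38523.45 mm², ΣAX̄ = 3525110.52 mm³, ΣAȲ = 4043283.03 mm³.
X̄ = 3525110.52/38523.45 = 91.51 mm; Ȳ = 4043283.03/38523.45 = 104.96 mm.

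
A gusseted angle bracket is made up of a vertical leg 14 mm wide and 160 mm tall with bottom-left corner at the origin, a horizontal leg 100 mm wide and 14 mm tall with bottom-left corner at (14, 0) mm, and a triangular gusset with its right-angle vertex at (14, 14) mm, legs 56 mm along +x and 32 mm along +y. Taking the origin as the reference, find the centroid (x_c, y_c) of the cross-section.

x_c = 29.66 mm, y_c = 46.54 mm

Part | A | x̄ᵢ | ȳᵢ | A·x̄ᵢ | A·ȳᵢ
vertical leg | 2240.00 | 7.00 | 80.00 | 15680.00 | 179200.00
horizontal leg | 1400.00 | 64.00 | 7.00 | 89600.00 | 9800.00
gusset | 896.00 | 32.67 | 24.67 | 29269.33 | 22101.33
Σ | 4536.00 |  |  | 134549.33 | 211101.33
x_c = 134549.33 / 4536.00 = 29.66 mm
y_c = 211101.33 / 4536.00 = 46.54 mm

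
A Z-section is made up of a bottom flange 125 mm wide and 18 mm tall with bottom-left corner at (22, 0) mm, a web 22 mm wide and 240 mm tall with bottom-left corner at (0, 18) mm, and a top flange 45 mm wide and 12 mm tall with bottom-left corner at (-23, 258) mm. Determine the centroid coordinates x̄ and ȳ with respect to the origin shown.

bottom flange: A = 125 × 18 = 2250.00, centroid at (84.50, 9.00).
web: A = 22 × 240 = 5280.00, centroid at (11.00, 138.00).
top flange: A = 45 × 12 = 540.00, centroid at (-0.50, 264.00).
ΣA = 8070.00 mm²
ΣAx̄ = (2250.00)(84.50) + (5280.00)(11.00) + (540.00)(-0.50) = 247935.00 mm³
ΣAȳ = (2250.00)(9.00) + (5280.00)(138.00) + (540.00)(264.00) = 891450.00 mm³
x̄ = 247935.00 / 8070.00 = 30.72 mm
ȳ = 891450.00 / 8070.00 = 110.46 mm

x̄ = 30.72 mm, ȳ = 110.46 mm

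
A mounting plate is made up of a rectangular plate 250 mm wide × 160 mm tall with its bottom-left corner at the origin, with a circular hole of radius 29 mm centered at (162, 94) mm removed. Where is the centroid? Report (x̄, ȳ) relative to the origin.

x̄ = 122.38 mm, ȳ = 79.01 mm

plate: A = 250 × 160 = 40000.00, centroid at (125.00, 80.00).
hole: A = −π·29² = -2642.08, centroid at (162.00, 94.00).
ΣA = 37357.92 mm²
ΣAx̄ = (40000.00)(125.00) + (-2642.08)(162.00) = 4571983.13 mm³
ΣAȳ = (40000.00)(80.00) + (-2642.08)(94.00) = 2951644.53 mm³
x̄ = 4571983.13 / 37357.92 = 122.38 mm
ȳ = 2951644.53 / 37357.92 = 79.01 mm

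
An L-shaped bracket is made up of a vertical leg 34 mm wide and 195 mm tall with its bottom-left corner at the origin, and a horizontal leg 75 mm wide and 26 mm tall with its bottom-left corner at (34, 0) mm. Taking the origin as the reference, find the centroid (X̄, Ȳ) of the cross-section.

X̄ = 29.39 mm, Ȳ = 78.30 mm

vertical leg: A = 34 × 195 = 6630.00, centroid at (17.00, 97.50).
horizontal leg: A = 75 × 26 = 1950.00, centroid at (71.50, 13.00).
ΣA = 8580.00 mm²
ΣAX̄ = (6630.00)(17.00) + (1950.00)(71.50) = 252135.00 mm³
ΣAȲ = (6630.00)(97.50) + (1950.00)(13.00) = 671775.00 mm³
X̄ = 252135.00 / 8580.00 = 29.39 mm
Ȳ = 671775.00 / 8580.00 = 78.30 mm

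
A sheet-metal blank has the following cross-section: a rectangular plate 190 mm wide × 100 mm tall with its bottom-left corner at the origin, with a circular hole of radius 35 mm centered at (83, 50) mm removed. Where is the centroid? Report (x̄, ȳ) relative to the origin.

x̄ = 98.05 mm, ȳ = 50.00 mm

plate: A = 190 × 100 = 19000.00, centroid at (95.00, 50.00).
hole: A = −π·35² = -3848.45, centroid at (83.00, 50.00).
ΣA = 15151.55 mm²
ΣAx̄ = (19000.00)(95.00) + (-3848.45)(83.00) = 1485578.57 mm³
ΣAȳ = (19000.00)(50.00) + (-3848.45)(50.00) = 757577.45 mm³
x̄ = 1485578.57 / 15151.55 = 98.05 mm
ȳ = 757577.45 / 15151.55 = 50.00 mm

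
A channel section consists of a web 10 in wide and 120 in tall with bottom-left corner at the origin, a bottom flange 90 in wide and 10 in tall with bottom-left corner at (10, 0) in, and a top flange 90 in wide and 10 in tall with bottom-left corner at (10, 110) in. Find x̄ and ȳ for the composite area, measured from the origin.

x̄ = 35.00 in, ȳ = 60.00 in

web: A = 10 × 120 = 1200.00, centroid at (5.00, 60.00).
bottom flange: A = 90 × 10 = 900.00, centroid at (55.00, 5.00).
top flange: A = 90 × 10 = 900.00, centroid at (55.00, 115.00).
ΣA = 3000.00 in²
ΣAx̄ = (1200.00)(5.00) + (900.00)(55.00) + (900.00)(55.00) = 105000.00 in³
ΣAȳ = (1200.00)(60.00) + (900.00)(5.00) + (900.00)(115.00) = 180000.00 in³
x̄ = 105000.00 / 3000.00 = 35.00 in
ȳ = 180000.00 / 3000.00 = 60.00 in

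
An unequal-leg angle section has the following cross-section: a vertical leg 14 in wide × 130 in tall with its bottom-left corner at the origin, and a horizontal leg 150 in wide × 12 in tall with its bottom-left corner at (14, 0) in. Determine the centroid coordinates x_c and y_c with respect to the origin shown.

vertical leg: A = 14 × 130 = 1820.00, centroid at (7.00, 65.00).
horizontal leg: A = 150 × 12 = 1800.00, centroid at (89.00, 6.00).
ΣA = 3620.00 in²
ΣAx_c = (1820.00)(7.00) + (1800.00)(89.00) = 172940.00 in³
ΣAy_c = (1820.00)(65.00) + (1800.00)(6.00) = 129100.00 in³
x_c = 172940.00 / 3620.00 = 47.77 in
y_c = 129100.00 / 3620.00 = 35.66 in

x_c = 47.77 in, y_c = 35.66 in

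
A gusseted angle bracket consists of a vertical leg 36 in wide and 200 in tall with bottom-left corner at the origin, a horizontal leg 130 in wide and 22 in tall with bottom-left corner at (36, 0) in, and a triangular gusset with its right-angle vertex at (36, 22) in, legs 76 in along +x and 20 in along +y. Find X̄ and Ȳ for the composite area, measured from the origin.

X̄ = 42.98 in, Ȳ = 71.46 in

vertical leg: A = 36 × 200 = 7200.00, centroid at (18.00, 100.00).
horizontal leg: A = 130 × 22 = 2860.00, centroid at (101.00, 11.00).
gusset: A = ½·76·20 = 760.00, centroid at (61.33, 28.67).
ΣA = 10820.00 in², ΣAX̄ = 465073.33 in³, ΣAȲ = 773246.67 in³.
X̄ = 465073.33/10820.00 = 42.98 in; Ȳ = 773246.67/10820.00 = 71.46 in.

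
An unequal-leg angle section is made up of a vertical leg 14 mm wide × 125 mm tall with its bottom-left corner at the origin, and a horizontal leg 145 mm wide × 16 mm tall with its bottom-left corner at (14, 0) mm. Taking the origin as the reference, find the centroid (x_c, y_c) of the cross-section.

x_c = 52.32 mm, y_c = 31.43 mm

vertical leg: A = 14 × 125 = 1750.00, centroid at (7.00, 62.50).
horizontal leg: A = 145 × 16 = 2320.00, centroid at (86.50, 8.00).
ΣA = 4070.00 mm²
ΣAx_c = (1750.00)(7.00) + (2320.00)(86.50) = 212930.00 mm³
ΣAy_c = (1750.00)(62.50) + (2320.00)(8.00) = 127935.00 mm³
x_c = 212930.00 / 4070.00 = 52.32 mm
y_c = 127935.00 / 4070.00 = 31.43 mm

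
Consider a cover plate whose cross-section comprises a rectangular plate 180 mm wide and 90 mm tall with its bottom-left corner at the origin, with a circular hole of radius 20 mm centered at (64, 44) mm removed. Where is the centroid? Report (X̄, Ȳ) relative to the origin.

plate: A = 180 × 90 = 16200.00, centroid at (90.00, 45.00).
hole: A = −π·20² = -1256.64, centroid at (64.00, 44.00).
ΣA = 14943.36 mm²
ΣAX̄ = (16200.00)(90.00) + (-1256.64)(64.00) = 1377575.23 mm³
ΣAȲ = (16200.00)(45.00) + (-1256.64)(44.00) = 673707.97 mm³
X̄ = 1377575.23 / 14943.36 = 92.19 mm
Ȳ = 673707.97 / 14943.36 = 45.08 mm

X̄ = 92.19 mm, Ȳ = 45.08 mm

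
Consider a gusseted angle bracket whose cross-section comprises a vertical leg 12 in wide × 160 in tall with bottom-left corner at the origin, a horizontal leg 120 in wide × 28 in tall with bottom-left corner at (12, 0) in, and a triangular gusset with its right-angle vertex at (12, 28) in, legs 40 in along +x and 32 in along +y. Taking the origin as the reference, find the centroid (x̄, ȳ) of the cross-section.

x̄ = 45.55 in, ȳ = 38.07 in

vertical leg: A = 12 × 160 = 1920.00, centroid at (6.00, 80.00).
horizontal leg: A = 120 × 28 = 3360.00, centroid at (72.00, 14.00).
gusset: A = ½·40·32 = 640.00, centroid at (25.33, 38.67).
ΣA = 5920.00 in², ΣAx̄ = 269653.33 in³, ΣAȳ = 225386.67 in³.
x̄ = 269653.33/5920.00 = 45.55 in; ȳ = 225386.67/5920.00 = 38.07 in.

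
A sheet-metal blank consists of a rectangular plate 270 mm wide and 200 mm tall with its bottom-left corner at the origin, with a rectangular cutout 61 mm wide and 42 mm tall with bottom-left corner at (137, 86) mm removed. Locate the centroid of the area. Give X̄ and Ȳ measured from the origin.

X̄ = 133.38 mm, Ȳ = 99.65 mm

Part | A | x̄ᵢ | ȳᵢ | A·x̄ᵢ | A·ȳᵢ
plate | 54000.00 | 135.00 | 100.00 | 7290000.00 | 5400000.00
hole | -2562.00 | 167.50 | 107.00 | -429135.00 | -274134.00
Σ | 51438.00 |  |  | 6860865.00 | 5125866.00
X̄ = 6860865.00 / 51438.00 = 133.38 mm
Ȳ = 5125866.00 / 51438.00 = 99.65 mm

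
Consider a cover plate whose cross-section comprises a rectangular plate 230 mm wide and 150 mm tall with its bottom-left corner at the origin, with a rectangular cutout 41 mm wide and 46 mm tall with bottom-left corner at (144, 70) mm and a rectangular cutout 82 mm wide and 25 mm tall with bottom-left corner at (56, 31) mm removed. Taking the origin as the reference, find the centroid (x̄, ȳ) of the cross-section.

plate: A = 230 × 150 = 34500.00, centroid at (115.00, 75.00).
hole 1: A = −(41 × 46) = -1886.00, centroid at (164.50, 93.00).
hole 2: A = −(82 × 25) = -2050.00, centroid at (97.00, 43.50).
ΣA = 30564.00 mm²
ΣAx̄ = (34500.00)(115.00) + (-1886.00)(164.50) + (-2050.00)(97.00) = 3458403.00 mm³
ΣAȳ = (34500.00)(75.00) + (-1886.00)(93.00) + (-2050.00)(43.50) = 2322927.00 mm³
x̄ = 3458403.00 / 30564.00 = 113.15 mm
ȳ = 2322927.00 / 30564.00 = 76.00 mm

x̄ = 113.15 mm, ȳ = 76.00 mm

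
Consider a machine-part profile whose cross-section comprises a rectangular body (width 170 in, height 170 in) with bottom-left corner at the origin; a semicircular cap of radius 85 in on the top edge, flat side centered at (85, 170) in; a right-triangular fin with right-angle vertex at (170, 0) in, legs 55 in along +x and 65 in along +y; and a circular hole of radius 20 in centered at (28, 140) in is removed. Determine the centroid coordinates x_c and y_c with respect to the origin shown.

x_c = 91.29 in, y_c = 114.22 in

Part | A | x̄ᵢ | ȳᵢ | A·x̄ᵢ | A·ȳᵢ
rectangular body | 28900.00 | 85.00 | 85.00 | 2456500.00 | 2456500.00
semicircular top | 11349.00 | 85.00 | 206.08 | 964665.29 | 2338747.26
triangular fin | 1787.50 | 188.33 | 21.67 | 336645.83 | 38729.17
hole | -1256.64 | 28.00 | 140.00 | -35185.84 | -175929.19
Σ | 40779.87 |  |  | 3722625.29 | 4658047.23
x_c = 3722625.29 / 40779.87 = 91.29 in
y_c = 4658047.23 / 40779.87 = 114.22 in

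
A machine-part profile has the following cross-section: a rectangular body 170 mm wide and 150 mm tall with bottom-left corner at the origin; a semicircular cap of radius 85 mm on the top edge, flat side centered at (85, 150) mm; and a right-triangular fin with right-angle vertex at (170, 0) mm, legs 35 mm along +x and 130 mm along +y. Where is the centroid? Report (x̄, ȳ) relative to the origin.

x̄ = 90.62 mm, ȳ = 105.38 mm

rectangular body: A = 170 × 150 = 25500.00, centroid at (85.00, 75.00).
semicircular top: A = ½π·85² = 11349.00, centroid at (85.00, 186.08).
triangular fin: A = ½·35·130 = 2275.00, centroid at (181.67, 43.33).
ΣA = 39124.00 mm²
ΣAx̄ = (25500.00)(85.00) + (11349.00)(85.00) + (2275.00)(181.67) = 3545456.96 mm³
ΣAȳ = (25500.00)(75.00) + (11349.00)(186.08) + (2275.00)(43.33) = 4122850.52 mm³
x̄ = 3545456.96 / 39124.00 = 90.62 mm
ȳ = 4122850.52 / 39124.00 = 105.38 mm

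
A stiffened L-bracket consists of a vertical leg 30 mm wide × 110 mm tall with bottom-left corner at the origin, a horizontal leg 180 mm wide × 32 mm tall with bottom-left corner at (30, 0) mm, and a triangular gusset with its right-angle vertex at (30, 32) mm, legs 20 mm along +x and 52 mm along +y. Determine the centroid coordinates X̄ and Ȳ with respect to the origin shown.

Part | A | x̄ᵢ | ȳᵢ | A·x̄ᵢ | A·ȳᵢ
vertical leg | 3300.00 | 15.00 | 55.00 | 49500.00 | 181500.00
horizontal leg | 5760.00 | 120.00 | 16.00 | 691200.00 | 92160.00
gusset | 520.00 | 36.67 | 49.33 | 19066.67 | 25653.33
Σ | 9580.00 |  |  | 759766.67 | 299313.33
X̄ = 759766.67 / 9580.00 = 79.31 mm
Ȳ = 299313.33 / 9580.00 = 31.24 mm

X̄ = 79.31 mm, Ȳ = 31.24 mm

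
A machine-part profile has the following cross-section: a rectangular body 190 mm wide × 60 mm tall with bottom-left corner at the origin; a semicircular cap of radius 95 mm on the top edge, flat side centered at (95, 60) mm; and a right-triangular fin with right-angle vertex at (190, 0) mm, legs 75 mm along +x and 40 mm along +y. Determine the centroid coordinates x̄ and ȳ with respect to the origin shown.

rectangular body: A = 190 × 60 = 11400.00, centroid at (95.00, 30.00).
semicircular top: A = ½π·95² = 14176.44, centroid at (95.00, 100.32).
triangular fin: A = ½·75·40 = 1500.00, centroid at (215.00, 13.33).
ΣA = 27076.44 mm²
ΣAx̄ = (11400.00)(95.00) + (14176.44)(95.00) + (1500.00)(215.00) = 2752261.50 mm³
ΣAȳ = (11400.00)(30.00) + (14176.44)(100.32) + (1500.00)(13.33) = 1784169.54 mm³
x̄ = 2752261.50 / 27076.44 = 101.65 mm
ȳ = 1784169.54 / 27076.44 = 65.89 mm

x̄ = 101.65 mm, ȳ = 65.89 mm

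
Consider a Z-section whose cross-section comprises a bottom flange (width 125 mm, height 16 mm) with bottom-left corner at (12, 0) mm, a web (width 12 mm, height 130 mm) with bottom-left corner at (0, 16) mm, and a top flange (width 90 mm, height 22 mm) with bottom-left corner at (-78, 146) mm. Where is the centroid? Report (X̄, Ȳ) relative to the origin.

bottom flange: A = 125 × 16 = 2000.00, centroid at (74.50, 8.00).
web: A = 12 × 130 = 1560.00, centroid at (6.00, 81.00).
top flange: A = 90 × 22 = 1980.00, centroid at (-33.00, 157.00).
ΣA = 5540.00 mm²
ΣAX̄ = (2000.00)(74.50) + (1560.00)(6.00) + (1980.00)(-33.00) = 93020.00 mm³
ΣAȲ = (2000.00)(8.00) + (1560.00)(81.00) + (1980.00)(157.00) = 453220.00 mm³
X̄ = 93020.00 / 5540.00 = 16.79 mm
Ȳ = 453220.00 / 5540.00 = 81.81 mm

X̄ = 16.79 mm, Ȳ = 81.81 mm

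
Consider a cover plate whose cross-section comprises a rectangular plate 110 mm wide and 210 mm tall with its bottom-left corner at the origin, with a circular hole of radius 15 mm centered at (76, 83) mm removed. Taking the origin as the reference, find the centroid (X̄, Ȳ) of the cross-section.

X̄ = 54.34 mm, Ȳ = 105.69 mm

plate: A = 110 × 210 = 23100.00, centroid at (55.00, 105.00).
hole: A = −π·15² = -706.86, centroid at (76.00, 83.00).
ΣA = 22393.14 mm²
ΣAX̄ = (23100.00)(55.00) + (-706.86)(76.00) = 1216778.77 mm³
ΣAȲ = (23100.00)(105.00) + (-706.86)(83.00) = 2366830.76 mm³
X̄ = 1216778.77 / 22393.14 = 54.34 mm
Ȳ = 2366830.76 / 22393.14 = 105.69 mm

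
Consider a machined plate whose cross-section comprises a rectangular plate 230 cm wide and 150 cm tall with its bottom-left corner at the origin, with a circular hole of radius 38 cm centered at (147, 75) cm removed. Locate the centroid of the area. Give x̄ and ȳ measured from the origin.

Part | A | x̄ᵢ | ȳᵢ | A·x̄ᵢ | A·ȳᵢ
plate | 34500.00 | 115.00 | 75.00 | 3967500.00 | 2587500.00
hole | -4536.46 | 147.00 | 75.00 | -666859.59 | -340234.48
Σ | 29963.54 |  |  | 3300640.41 | 2247265.52
x̄ = 3300640.41 / 29963.54 = 110.16 cm
ȳ = 2247265.52 / 29963.54 = 75.00 cm

x̄ = 110.16 cm, ȳ = 75.00 cm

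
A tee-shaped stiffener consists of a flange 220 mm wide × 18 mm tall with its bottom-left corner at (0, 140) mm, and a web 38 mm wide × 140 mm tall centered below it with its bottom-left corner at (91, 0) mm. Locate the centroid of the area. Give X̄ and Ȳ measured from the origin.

X̄ = 110.00 mm, Ȳ = 103.71 mm

Part | A | x̄ᵢ | ȳᵢ | A·x̄ᵢ | A·ȳᵢ
web | 5320.00 | 110.00 | 70.00 | 585200.00 | 372400.00
flange | 3960.00 | 110.00 | 149.00 | 435600.00 | 590040.00
Σ | 9280.00 |  |  | 1020800.00 | 962440.00
X̄ = 1020800.00 / 9280.00 = 110.00 mm
Ȳ = 962440.00 / 9280.00 = 103.71 mm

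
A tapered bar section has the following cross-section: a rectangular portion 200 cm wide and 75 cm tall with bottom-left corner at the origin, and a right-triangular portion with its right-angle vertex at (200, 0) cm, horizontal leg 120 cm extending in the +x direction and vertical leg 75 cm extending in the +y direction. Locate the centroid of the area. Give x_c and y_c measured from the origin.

x_c = 132.31 cm, y_c = 34.62 cm

rectangular portion: A = 200 × 75 = 15000.00, centroid at (100.00, 37.50).
triangular portion: A = ½·120·75 = 4500.00, centroid at (240.00, 25.00).
ΣA = 19500.00 cm²
ΣAx_c = (15000.00)(100.00) + (4500.00)(240.00) = 2580000.00 cm³
ΣAy_c = (15000.00)(37.50) + (4500.00)(25.00) = 675000.00 cm³
x_c = 2580000.00 / 19500.00 = 132.31 cm
y_c = 675000.00 / 19500.00 = 34.62 cm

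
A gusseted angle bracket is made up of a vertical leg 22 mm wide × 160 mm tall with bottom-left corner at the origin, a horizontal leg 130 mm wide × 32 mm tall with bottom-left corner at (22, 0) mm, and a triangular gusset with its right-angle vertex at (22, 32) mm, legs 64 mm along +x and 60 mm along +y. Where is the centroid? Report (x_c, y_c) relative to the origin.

x_c = 50.40 mm, y_c = 46.67 mm

vertical leg: A = 22 × 160 = 3520.00, centroid at (11.00, 80.00).
horizontal leg: A = 130 × 32 = 4160.00, centroid at (87.00, 16.00).
gusset: A = ½·64·60 = 1920.00, centroid at (43.33, 52.00).
ΣA = 9600.00 mm², ΣAx_c = 483840.00 mm³, ΣAy_c = 448000.00 mm³.
x_c = 483840.00/9600.00 = 50.40 mm; y_c = 448000.00/9600.00 = 46.67 mm.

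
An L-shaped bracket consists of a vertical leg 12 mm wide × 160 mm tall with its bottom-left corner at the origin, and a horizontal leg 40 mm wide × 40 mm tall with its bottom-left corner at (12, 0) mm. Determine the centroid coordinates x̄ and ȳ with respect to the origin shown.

x̄ = 17.82 mm, ȳ = 52.73 mm

vertical leg: A = 12 × 160 = 1920.00, centroid at (6.00, 80.00).
horizontal leg: A = 40 × 40 = 1600.00, centroid at (32.00, 20.00).
ΣA = 3520.00 mm², ΣAx̄ = 62720.00 mm³, ΣAȳ = 185600.00 mm³.
x̄ = 62720.00/3520.00 = 17.82 mm; ȳ = 185600.00/3520.00 = 52.73 mm.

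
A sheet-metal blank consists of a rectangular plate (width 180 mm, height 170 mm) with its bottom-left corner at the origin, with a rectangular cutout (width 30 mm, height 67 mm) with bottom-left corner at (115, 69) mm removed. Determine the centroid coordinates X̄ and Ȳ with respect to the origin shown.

X̄ = 87.19 mm, Ȳ = 83.77 mm

Part | A | x̄ᵢ | ȳᵢ | A·x̄ᵢ | A·ȳᵢ
plate | 30600.00 | 90.00 | 85.00 | 2754000.00 | 2601000.00
hole | -2010.00 | 130.00 | 102.50 | -261300.00 | -206025.00
Σ | 28590.00 |  |  | 2492700.00 | 2394975.00
X̄ = 2492700.00 / 28590.00 = 87.19 mm
Ȳ = 2394975.00 / 28590.00 = 83.77 mm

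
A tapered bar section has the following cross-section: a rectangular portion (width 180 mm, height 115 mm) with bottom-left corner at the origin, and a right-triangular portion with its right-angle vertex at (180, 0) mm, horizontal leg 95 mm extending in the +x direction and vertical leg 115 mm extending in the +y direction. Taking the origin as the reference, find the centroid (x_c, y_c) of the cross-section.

x_c = 115.40 mm, y_c = 53.50 mm

rectangular portion: A = 180 × 115 = 20700.00, centroid at (90.00, 57.50).
triangular portion: A = ½·95·115 = 5462.50, centroid at (211.67, 38.33).
ΣA = 26162.50 mm²
ΣAx_c = (20700.00)(90.00) + (5462.50)(211.67) = 3019229.17 mm³
ΣAy_c = (20700.00)(57.50) + (5462.50)(38.33) = 1399645.83 mm³
x_c = 3019229.17 / 26162.50 = 115.40 mm
y_c = 1399645.83 / 26162.50 = 53.50 mm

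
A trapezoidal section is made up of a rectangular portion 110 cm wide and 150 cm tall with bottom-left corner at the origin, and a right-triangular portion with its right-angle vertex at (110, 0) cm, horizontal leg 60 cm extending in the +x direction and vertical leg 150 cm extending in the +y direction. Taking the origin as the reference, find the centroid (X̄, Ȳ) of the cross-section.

X̄ = 71.07 cm, Ȳ = 69.64 cm

rectangular portion: A = 110 × 150 = 16500.00, centroid at (55.00, 75.00).
triangular portion: A = ½·60·150 = 4500.00, centroid at (130.00, 50.00).
ΣA = 21000.00 cm², ΣAX̄ = 1492500.00 cm³, ΣAȲ = 1462500.00 cm³.
X̄ = 1492500.00/21000.00 = 71.07 cm; Ȳ = 1462500.00/21000.00 = 69.64 cm.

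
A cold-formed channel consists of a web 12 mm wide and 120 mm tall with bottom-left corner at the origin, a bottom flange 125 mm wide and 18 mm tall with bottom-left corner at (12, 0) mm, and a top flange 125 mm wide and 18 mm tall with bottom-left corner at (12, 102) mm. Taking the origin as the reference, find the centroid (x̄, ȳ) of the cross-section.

Part | A | x̄ᵢ | ȳᵢ | A·x̄ᵢ | A·ȳᵢ
web | 1440.00 | 6.00 | 60.00 | 8640.00 | 86400.00
bottom flange | 2250.00 | 74.50 | 9.00 | 167625.00 | 20250.00
top flange | 2250.00 | 74.50 | 111.00 | 167625.00 | 249750.00
Σ | 5940.00 |  |  | 343890.00 | 356400.00
x̄ = 343890.00 / 5940.00 = 57.89 mm
ȳ = 356400.00 / 5940.00 = 60.00 mm

x̄ = 57.89 mm, ȳ = 60.00 mm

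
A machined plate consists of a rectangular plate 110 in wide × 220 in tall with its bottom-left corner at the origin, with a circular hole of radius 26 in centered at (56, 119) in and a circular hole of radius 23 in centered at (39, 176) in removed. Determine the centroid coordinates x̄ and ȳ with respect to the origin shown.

plate: A = 110 × 220 = 24200.00, centroid at (55.00, 110.00).
hole 1: A = −π·26² = -2123.72, centroid at (56.00, 119.00).
hole 2: A = −π·23² = -1661.90, centroid at (39.00, 176.00).
ΣA = 20414.38 in²
ΣAx̄ = (24200.00)(55.00) + (-2123.72)(56.00) + (-1661.90)(39.00) = 1147257.67 in³
ΣAȳ = (24200.00)(110.00) + (-2123.72)(119.00) + (-1661.90)(176.00) = 2116782.88 in³
x̄ = 1147257.67 / 20414.38 = 56.20 in
ȳ = 2116782.88 / 20414.38 = 103.69 in

x̄ = 56.20 in, ȳ = 103.69 in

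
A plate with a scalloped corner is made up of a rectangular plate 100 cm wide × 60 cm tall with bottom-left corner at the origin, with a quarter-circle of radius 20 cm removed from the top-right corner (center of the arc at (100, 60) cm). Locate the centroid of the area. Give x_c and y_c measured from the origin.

plate: A = 100 × 60 = 6000.00, centroid at (50.00, 30.00).
removed quarter-circle: A = −¼π·20² = -314.16, centroid at (91.51, 51.51).
ΣA = 5685.84 cm², ΣAx_c = 271250.74 cm³, ΣAy_c = 163817.11 cm³.
x_c = 271250.74/5685.84 = 47.71 cm; y_c = 163817.11/5685.84 = 28.81 cm.

x_c = 47.71 cm, y_c = 28.81 cm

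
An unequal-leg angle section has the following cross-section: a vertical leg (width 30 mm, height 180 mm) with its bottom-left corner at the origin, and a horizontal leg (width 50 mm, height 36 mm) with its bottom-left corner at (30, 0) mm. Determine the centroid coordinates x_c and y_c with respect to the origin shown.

vertical leg: A = 30 × 180 = 5400.00, centroid at (15.00, 90.00).
horizontal leg: A = 50 × 36 = 1800.00, centroid at (55.00, 18.00).
ΣA = 7200.00 mm²
ΣAx_c = (5400.00)(15.00) + (1800.00)(55.00) = 180000.00 mm³
ΣAy_c = (5400.00)(90.00) + (1800.00)(18.00) = 518400.00 mm³
x_c = 180000.00 / 7200.00 = 25.00 mm
y_c = 518400.00 / 7200.00 = 72.00 mm

x_c = 25.00 mm, y_c = 72.00 mm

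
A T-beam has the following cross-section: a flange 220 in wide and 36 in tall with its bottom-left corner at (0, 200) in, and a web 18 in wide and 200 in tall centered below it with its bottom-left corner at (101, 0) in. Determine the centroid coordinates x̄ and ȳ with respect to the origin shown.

web: A = 18 × 200 = 3600.00, centroid at (110.00, 100.00).
flange: A = 220 × 36 = 7920.00, centroid at (110.00, 218.00).
ΣA = 11520.00 in², ΣAx̄ = 1267200.00 in³, ΣAȳ = 2086560.00 in³.
x̄ = 1267200.00/11520.00 = 110.00 in; ȳ = 2086560.00/11520.00 = 181.12 in.

x̄ = 110.00 in, ȳ = 181.12 in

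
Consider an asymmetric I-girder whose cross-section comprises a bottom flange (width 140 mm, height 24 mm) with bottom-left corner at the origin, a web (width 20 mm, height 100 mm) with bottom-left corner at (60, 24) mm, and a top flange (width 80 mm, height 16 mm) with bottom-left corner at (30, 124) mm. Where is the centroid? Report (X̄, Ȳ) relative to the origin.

X̄ = 70.00 mm, Ȳ = 53.81 mm

bottom flange: A = 140 × 24 = 3360.00, centroid at (70.00, 12.00).
web: A = 20 × 100 = 2000.00, centroid at (70.00, 74.00).
top flange: A = 80 × 16 = 1280.00, centroid at (70.00, 132.00).
ΣA = 6640.00 mm², ΣAX̄ = 464800.00 mm³, ΣAȲ = 357280.00 mm³.
X̄ = 464800.00/6640.00 = 70.00 mm; Ȳ = 357280.00/6640.00 = 53.81 mm.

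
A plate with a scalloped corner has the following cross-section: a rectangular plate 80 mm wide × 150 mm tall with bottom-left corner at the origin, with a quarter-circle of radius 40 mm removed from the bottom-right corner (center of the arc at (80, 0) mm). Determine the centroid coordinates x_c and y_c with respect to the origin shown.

x_c = 37.31 mm, y_c = 81.79 mm

plate: A = 80 × 150 = 12000.00, centroid at (40.00, 75.00).
removed quarter-circle: A = −¼π·40² = -1256.64, centroid at (63.02, 16.98).
ΣA = 10743.36 mm²
ΣAx_c = (12000.00)(40.00) + (-1256.64)(63.02) = 400802.37 mm³
ΣAy_c = (12000.00)(75.00) + (-1256.64)(16.98) = 878666.67 mm³
x_c = 400802.37 / 10743.36 = 37.31 mm
y_c = 878666.67 / 10743.36 = 81.79 mm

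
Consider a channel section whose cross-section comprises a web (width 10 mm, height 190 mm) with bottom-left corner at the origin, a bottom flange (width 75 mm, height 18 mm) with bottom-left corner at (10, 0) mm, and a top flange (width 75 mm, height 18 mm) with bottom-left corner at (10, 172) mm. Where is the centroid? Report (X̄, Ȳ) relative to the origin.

Part | A | x̄ᵢ | ȳᵢ | A·x̄ᵢ | A·ȳᵢ
web | 1900.00 | 5.00 | 95.00 | 9500.00 | 180500.00
bottom flange | 1350.00 | 47.50 | 9.00 | 64125.00 | 12150.00
top flange | 1350.00 | 47.50 | 181.00 | 64125.00 | 244350.00
Σ | 4600.00 |  |  | 137750.00 | 437000.00
X̄ = 137750.00 / 4600.00 = 29.95 mm
Ȳ = 437000.00 / 4600.00 = 95.00 mm

X̄ = 29.95 mm, Ȳ = 95.00 mm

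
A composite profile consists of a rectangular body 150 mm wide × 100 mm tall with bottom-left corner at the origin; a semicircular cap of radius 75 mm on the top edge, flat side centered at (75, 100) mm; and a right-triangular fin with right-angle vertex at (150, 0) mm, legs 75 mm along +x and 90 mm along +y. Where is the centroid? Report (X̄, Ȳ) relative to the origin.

rectangular body: A = 150 × 100 = 15000.00, centroid at (75.00, 50.00).
semicircular top: A = ½π·75² = 8835.73, centroid at (75.00, 131.83).
triangular fin: A = ½·75·90 = 3375.00, centroid at (175.00, 30.00).
ΣA = 27210.73 mm², ΣAX̄ = 2378304.70 mm³, ΣAȲ = 2016072.93 mm³.
X̄ = 2378304.70/27210.73 = 87.40 mm; Ȳ = 2016072.93/27210.73 = 74.09 mm.

X̄ = 87.40 mm, Ȳ = 74.09 mm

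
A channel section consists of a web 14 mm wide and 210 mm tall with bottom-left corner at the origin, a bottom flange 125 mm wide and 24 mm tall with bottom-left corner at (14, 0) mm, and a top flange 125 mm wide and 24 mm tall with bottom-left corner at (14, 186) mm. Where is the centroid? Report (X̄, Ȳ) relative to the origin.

X̄ = 53.64 mm, Ȳ = 105.00 mm

Part | A | x̄ᵢ | ȳᵢ | A·x̄ᵢ | A·ȳᵢ
web | 2940.00 | 7.00 | 105.00 | 20580.00 | 308700.00
bottom flange | 3000.00 | 76.50 | 12.00 | 229500.00 | 36000.00
top flange | 3000.00 | 76.50 | 198.00 | 229500.00 | 594000.00
Σ | 8940.00 |  |  | 479580.00 | 938700.00
X̄ = 479580.00 / 8940.00 = 53.64 mm
Ȳ = 938700.00 / 8940.00 = 105.00 mm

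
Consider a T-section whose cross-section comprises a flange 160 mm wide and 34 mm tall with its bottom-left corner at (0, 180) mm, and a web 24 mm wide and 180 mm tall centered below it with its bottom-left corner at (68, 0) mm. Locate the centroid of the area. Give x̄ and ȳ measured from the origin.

x̄ = 80.00 mm, ȳ = 149.64 mm

Part | A | x̄ᵢ | ȳᵢ | A·x̄ᵢ | A·ȳᵢ
web | 4320.00 | 80.00 | 90.00 | 345600.00 | 388800.00
flange | 5440.00 | 80.00 | 197.00 | 435200.00 | 1071680.00
Σ | 9760.00 |  |  | 780800.00 | 1460480.00
x̄ = 780800.00 / 9760.00 = 80.00 mm
ȳ = 1460480.00 / 9760.00 = 149.64 mm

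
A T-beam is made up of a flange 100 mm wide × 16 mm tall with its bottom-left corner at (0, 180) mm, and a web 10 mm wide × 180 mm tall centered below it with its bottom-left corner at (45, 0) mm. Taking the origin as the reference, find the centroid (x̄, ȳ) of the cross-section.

x̄ = 50.00 mm, ȳ = 136.12 mm

web: A = 10 × 180 = 1800.00, centroid at (50.00, 90.00).
flange: A = 100 × 16 = 1600.00, centroid at (50.00, 188.00).
ΣA = 3400.00 mm², ΣAx̄ = 170000.00 mm³, ΣAȳ = 462800.00 mm³.
x̄ = 170000.00/3400.00 = 50.00 mm; ȳ = 462800.00/3400.00 = 136.12 mm.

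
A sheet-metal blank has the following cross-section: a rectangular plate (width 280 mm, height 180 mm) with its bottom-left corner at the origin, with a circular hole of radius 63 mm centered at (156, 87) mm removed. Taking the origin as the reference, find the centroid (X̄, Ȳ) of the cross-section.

Part | A | x̄ᵢ | ȳᵢ | A·x̄ᵢ | A·ȳᵢ
plate | 50400.00 | 140.00 | 90.00 | 7056000.00 | 4536000.00
hole | -12468.98 | 156.00 | 87.00 | -1945161.07 | -1084801.37
Σ | 37931.02 |  |  | 5110838.93 | 3451198.63
X̄ = 5110838.93 / 37931.02 = 134.74 mm
Ȳ = 3451198.63 / 37931.02 = 90.99 mm

X̄ = 134.74 mm, Ȳ = 90.99 mm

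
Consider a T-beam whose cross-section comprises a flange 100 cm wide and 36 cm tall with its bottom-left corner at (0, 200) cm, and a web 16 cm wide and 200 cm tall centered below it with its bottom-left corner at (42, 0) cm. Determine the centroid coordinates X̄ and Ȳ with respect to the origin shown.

X̄ = 50.00 cm, Ȳ = 162.47 cm

web: A = 16 × 200 = 3200.00, centroid at (50.00, 100.00).
flange: A = 100 × 36 = 3600.00, centroid at (50.00, 218.00).
ΣA = 6800.00 cm², ΣAX̄ = 340000.00 cm³, ΣAȲ = 1104800.00 cm³.
X̄ = 340000.00/6800.00 = 50.00 cm; Ȳ = 1104800.00/6800.00 = 162.47 cm.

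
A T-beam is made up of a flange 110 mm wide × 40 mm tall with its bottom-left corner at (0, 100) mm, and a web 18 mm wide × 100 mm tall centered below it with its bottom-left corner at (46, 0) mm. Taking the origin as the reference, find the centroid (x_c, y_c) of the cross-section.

x_c = 55.00 mm, y_c = 99.68 mm

web: A = 18 × 100 = 1800.00, centroid at (55.00, 50.00).
flange: A = 110 × 40 = 4400.00, centroid at (55.00, 120.00).
ΣA = 6200.00 mm², ΣAx_c = 341000.00 mm³, ΣAy_c = 618000.00 mm³.
x_c = 341000.00/6200.00 = 55.00 mm; y_c = 618000.00/6200.00 = 99.68 mm.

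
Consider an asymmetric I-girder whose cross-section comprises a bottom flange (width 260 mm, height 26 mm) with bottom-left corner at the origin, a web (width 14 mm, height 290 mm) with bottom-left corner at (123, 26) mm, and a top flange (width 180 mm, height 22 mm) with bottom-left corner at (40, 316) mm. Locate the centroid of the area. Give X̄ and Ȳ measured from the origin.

X̄ = 130.00 mm, Ȳ = 140.53 mm

bottom flange: A = 260 × 26 = 6760.00, centroid at (130.00, 13.00).
web: A = 14 × 290 = 4060.00, centroid at (130.00, 171.00).
top flange: A = 180 × 22 = 3960.00, centroid at (130.00, 327.00).
ΣA = 14780.00 mm²
ΣAX̄ = (6760.00)(130.00) + (4060.00)(130.00) + (3960.00)(130.00) = 1921400.00 mm³
ΣAȲ = (6760.00)(13.00) + (4060.00)(171.00) + (3960.00)(327.00) = 2077060.00 mm³
X̄ = 1921400.00 / 14780.00 = 130.00 mm
Ȳ = 2077060.00 / 14780.00 = 140.53 mm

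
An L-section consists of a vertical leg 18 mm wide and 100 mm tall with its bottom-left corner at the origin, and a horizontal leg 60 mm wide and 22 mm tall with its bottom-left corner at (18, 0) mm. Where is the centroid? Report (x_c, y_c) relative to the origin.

x_c = 25.50 mm, y_c = 33.50 mm

Part | A | x̄ᵢ | ȳᵢ | A·x̄ᵢ | A·ȳᵢ
vertical leg | 1800.00 | 9.00 | 50.00 | 16200.00 | 90000.00
horizontal leg | 1320.00 | 48.00 | 11.00 | 63360.00 | 14520.00
Σ | 3120.00 |  |  | 79560.00 | 104520.00
x_c = 79560.00 / 3120.00 = 25.50 mm
y_c = 104520.00 / 3120.00 = 33.50 mm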